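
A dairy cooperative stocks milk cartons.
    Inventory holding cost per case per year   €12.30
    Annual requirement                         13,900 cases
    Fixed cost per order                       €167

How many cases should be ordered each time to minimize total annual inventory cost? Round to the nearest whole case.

614 cases

2DS/H = 2·13,900·167/12.3 = 377,447.15
EOQ = √377,447.15 ≈ 614.37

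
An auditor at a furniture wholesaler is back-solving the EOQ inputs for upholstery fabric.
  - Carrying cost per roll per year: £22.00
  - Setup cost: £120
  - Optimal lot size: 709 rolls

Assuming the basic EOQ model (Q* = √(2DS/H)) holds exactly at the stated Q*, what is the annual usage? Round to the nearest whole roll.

Since Q* = (2DS/H)^½, squaring gives Q*²·H = 2DS.
D = Q²H / (2S) = 709² × 22 / (2 × 120) = 46,079.09

46,079 rolls per year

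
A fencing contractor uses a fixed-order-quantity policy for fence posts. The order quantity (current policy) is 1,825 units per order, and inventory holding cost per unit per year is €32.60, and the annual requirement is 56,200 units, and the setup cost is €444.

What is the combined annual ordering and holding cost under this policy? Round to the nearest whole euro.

€43,420

Orders/yr = 56,200/1,825 = 30.795; ordering cost = 30.795 × €444 = €13,672.77
Average inventory = 1,825/2 = 912.5; holding cost = 912.5 × €32.6 = €29,747.50
Total = €13,672.77 + €29,747.50 = €43,420.27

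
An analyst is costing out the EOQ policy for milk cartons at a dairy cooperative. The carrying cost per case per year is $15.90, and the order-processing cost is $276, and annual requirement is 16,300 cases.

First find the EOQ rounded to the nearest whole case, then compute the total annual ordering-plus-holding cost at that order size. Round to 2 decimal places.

2DS/H = 2·16,300·276/15.9 = 565,886.79
EOQ = √565,886.79 ≈ 752.25 → Q = 752 cases
Orders/yr = 16,300/752 = 21.676; ordering cost = 21.676 × $276 = $5,982.45
Average inventory = 752/2 = 376; holding cost = 376 × $15.9 = $5,978.40
Total = $5,982.45 + $5,978.40 = $11,960.85

$11,960.85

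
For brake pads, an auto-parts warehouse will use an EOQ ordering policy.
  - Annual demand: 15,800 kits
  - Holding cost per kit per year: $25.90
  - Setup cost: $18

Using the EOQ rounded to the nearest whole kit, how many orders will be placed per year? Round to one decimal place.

106.8 orders per year

Q* = √(2·D·S / H) = √(2·15,800·18 / 25.9) = √21,961.4 ≈ 148.19 → Q = 148
N = D/Q = 15,800/148 ≈ 106.757 orders/yr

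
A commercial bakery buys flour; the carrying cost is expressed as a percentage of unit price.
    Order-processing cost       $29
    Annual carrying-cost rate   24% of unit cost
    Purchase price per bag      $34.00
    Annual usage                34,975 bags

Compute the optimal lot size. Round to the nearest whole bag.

499 bags

Holding cost per bag per year: H = 24% × $34 = $8.1600
2DS/H = 2·34,975·29/8.16 = 248,596.81
EOQ = √248,596.81 ≈ 498.59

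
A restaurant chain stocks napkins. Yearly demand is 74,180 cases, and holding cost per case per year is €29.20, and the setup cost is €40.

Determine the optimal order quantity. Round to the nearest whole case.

451 cases

Optimal lot size Q* = (2 × 74,180 × €40 / €29.2)^½ ≈ 450.81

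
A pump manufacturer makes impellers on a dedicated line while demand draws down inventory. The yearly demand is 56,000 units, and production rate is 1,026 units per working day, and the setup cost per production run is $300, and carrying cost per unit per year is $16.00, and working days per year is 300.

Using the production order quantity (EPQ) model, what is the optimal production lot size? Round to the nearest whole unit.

Daily demand d = 56,000/300 = 186.667; p = 1026; 1 − d/p = 0.81806
EPQ = √(2DS / (H(1 − d/p)))
    = √(2 × 56,000 × 300 / (16 × 0.81806)) ≈ 1,602.20

1,602 units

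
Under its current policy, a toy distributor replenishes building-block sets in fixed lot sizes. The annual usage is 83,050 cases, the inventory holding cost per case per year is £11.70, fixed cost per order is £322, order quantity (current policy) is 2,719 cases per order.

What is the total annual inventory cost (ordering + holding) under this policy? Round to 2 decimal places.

Ordering: D/Q × S = 83,050/2,719 × £322 = £9,835.27
Holding:  Q/2 × H = 2,719/2 × £11.7 = £15,906.15
Total = £9,835.27 + £15,906.15 = £25,741.42

£25,741.42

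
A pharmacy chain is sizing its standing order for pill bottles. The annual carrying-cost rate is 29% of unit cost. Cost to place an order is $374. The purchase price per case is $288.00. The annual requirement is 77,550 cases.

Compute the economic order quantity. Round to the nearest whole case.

833 cases

Holding cost per case per year: H = 29% × $288 = $83.5200
EOQ = √(2DS/H) = √(2 × 77,550 × 374 / 83.52)
    = √(694,533.05) ≈ 833.39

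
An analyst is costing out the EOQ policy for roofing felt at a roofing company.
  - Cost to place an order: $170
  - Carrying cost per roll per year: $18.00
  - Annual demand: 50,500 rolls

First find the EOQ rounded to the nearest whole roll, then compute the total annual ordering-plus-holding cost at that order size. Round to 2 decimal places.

EOQ = √(2DS/H) = √(2 × 50,500 × 170 / 18)
    = √(953,888.89) ≈ 976.67 → Q = 977 rolls
Orders/yr = 50,500/977 = 51.689; ordering cost = 51.689 × $170 = $8,787.10
Average inventory = 977/2 = 488.5; holding cost = 488.5 × $18 = $8,793.00
Total = $8,787.10 + $8,793.00 = $17,580.10

$17,580.10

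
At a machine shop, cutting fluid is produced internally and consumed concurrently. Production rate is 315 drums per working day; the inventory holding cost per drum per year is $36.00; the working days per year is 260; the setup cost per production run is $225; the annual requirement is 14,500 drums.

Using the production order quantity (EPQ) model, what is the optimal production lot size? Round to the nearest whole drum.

Daily demand d = 14,500/260 = 55.769; p = 315; 1 − d/p = 0.82295
EPQ = √(2DS / (H(1 − d/p)))
    = √(2 × 14,500 × 225 / (36 × 0.82295)) ≈ 469.30

469 drums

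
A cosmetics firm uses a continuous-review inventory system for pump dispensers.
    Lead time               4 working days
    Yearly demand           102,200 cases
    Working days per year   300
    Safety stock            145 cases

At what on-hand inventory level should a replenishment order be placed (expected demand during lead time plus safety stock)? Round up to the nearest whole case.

Daily demand d = 102,200 / 300 = 340.667 cases/day
Demand during lead time = 340.667 × 4 = 1,362.67
Reorder point = 1,362.67 + 145 = 1,507.67 → round up

1,508 cases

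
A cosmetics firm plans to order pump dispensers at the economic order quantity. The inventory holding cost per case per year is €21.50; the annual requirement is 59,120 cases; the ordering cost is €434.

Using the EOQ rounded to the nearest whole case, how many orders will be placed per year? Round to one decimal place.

38.3 orders per year

2DS/H = 2·59,120·434/21.5 = 2,386,798.14
EOQ = √2,386,798.14 ≈ 1,544.93 → Q = 1,545
N = D/Q = 59,120/1,545 ≈ 38.265 orders/yr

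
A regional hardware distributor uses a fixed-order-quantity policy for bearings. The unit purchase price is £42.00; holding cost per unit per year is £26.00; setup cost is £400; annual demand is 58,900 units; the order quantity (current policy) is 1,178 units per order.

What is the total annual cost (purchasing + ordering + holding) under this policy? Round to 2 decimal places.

£2,509,114.00

Orders/yr = 58,900/1,178 = 50.000; ordering cost = 50.000 × £400 = £20,000.00
Average inventory = 1,178/2 = 589; holding cost = 589 × £26 = £15,314.00
Purchase cost = D·C = 58,900 × 42 = £2,473,800.00
Total = £20,000.00 + £15,314.00 + £2,473,800.00 = £2,509,114.00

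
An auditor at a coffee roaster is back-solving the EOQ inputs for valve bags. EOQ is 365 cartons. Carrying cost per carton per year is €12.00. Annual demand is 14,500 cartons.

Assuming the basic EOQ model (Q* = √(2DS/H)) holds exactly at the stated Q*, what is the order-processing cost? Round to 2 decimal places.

€55.13

Since Q* = (2DS/H)^½, squaring gives Q*²·H = 2DS.
S = Q²H / (2D) = 365² × 12 / (2 × 14,500) = 55.1276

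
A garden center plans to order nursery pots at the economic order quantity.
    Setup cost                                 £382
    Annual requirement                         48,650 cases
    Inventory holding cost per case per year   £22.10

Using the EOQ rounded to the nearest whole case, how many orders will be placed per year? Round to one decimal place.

37.5 orders per year

2DS/H = 2·48,650·382/22.1 = 1,681,837.10
EOQ = √1,681,837.10 ≈ 1,296.86 → Q = 1,297
Orders per year = D/Q = 48,650 / 1,297 = 37.510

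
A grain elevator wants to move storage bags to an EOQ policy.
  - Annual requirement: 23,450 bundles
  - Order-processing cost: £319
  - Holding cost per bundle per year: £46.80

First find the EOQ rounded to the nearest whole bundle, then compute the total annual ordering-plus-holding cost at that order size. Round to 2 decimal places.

£26,460.91

Q* = √(2·D·S / H) = √(2·23,450·319 / 46.8) = √319,681.6 ≈ 565.40 → Q = 565 bundles
Annual ordering cost = (D/Q)·S = (23,450/565) × 319 = £13,239.91
Annual holding cost  = (Q/2)·H = (565/2) × 46.8 = £13,221.00
Total = £13,239.91 + £13,221.00 = £26,460.91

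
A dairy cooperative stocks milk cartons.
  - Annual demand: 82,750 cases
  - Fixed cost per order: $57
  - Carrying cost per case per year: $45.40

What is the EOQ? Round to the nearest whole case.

456 cases

Q* = √(2·D·S / H) = √(2·82,750·57 / 45.4) = √207,786.3 ≈ 455.84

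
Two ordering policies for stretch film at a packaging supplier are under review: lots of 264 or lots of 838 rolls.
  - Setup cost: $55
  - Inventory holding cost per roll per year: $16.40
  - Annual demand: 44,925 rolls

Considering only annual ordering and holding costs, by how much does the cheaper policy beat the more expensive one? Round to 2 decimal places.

TC(Q) = (D/Q)S + (Q/2)H
TC(264) = (44,925/264)×55 + (264/2)×16.4 = $11,524.17
TC(838) = (44,925/838)×55 + (838/2)×16.4 = $9,820.14
Lots of 838 are cheaper by $1,704.04.

$1,704.04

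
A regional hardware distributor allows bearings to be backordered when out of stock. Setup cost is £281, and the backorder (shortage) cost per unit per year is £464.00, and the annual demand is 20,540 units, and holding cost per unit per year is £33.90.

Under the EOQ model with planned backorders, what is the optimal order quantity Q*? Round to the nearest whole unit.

604 units

Q* = √(2DS/H) · √((H + b)/b)
   = √(2 × 20,540 × 281 / 33.9) · √((33.9 + 464) / 464)
   = 583.537 × 1.0359 ≈ 604.48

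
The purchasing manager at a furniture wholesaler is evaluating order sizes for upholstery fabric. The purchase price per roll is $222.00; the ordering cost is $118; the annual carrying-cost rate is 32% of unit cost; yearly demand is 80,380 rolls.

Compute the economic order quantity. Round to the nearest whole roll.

Carrying cost H = $222 × 32% = $71.0400/roll/yr
Optimal lot size Q* = (2 × 80,380 × $118 / $71.04)^½ ≈ 516.75

517 rolls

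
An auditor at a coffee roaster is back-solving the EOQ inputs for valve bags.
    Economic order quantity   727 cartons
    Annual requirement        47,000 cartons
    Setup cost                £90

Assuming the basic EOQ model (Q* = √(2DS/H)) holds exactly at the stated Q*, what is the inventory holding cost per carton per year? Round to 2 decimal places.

EOQ relation: Q² = 2DS/H, so rearrange for the unknown.
H = 2DS / Q² = 2 × 47,000 × 90 / 727² = 16.0067

£16.01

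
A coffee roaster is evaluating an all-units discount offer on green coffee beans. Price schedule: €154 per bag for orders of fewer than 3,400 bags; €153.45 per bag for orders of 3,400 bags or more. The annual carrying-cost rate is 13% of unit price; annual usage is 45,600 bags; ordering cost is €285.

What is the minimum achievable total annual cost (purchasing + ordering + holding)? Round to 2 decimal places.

€7,035,054.80

H₁ = 13%×€154 = €20.0200;  H₂ = 13%×€153.45 = €19.9485
EOQ₁ = √(2×45,600×285/20.0200) = 1,139.43  (< 3,400, feasible at tier 1)
EOQ₂ = √(2×45,600×285/19.9485) = 1,141.47  (< 3,400 → use Q = 3,400 at tier-2 price)
TC(tier 1 (EOQ₁), Q≈1,139.4) = €7,045,211.40
TC(tier 2, Q≈3,400.0) = €7,035,054.80
Minimum at tier 2: €7,035,054.80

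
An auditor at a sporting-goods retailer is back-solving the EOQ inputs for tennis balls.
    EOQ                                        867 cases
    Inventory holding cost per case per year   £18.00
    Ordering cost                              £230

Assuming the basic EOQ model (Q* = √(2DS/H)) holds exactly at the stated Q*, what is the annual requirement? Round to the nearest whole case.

Since Q* = (2DS/H)^½, squaring gives Q*²·H = 2DS.
D = Q²H / (2S) = 867² × 18 / (2 × 230) = 29,413.92

29,414 cases per year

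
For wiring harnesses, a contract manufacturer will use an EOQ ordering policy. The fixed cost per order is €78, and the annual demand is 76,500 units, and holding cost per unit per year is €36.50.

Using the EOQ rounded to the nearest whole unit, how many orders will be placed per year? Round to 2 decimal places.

133.74 orders per year

2DS/H = 2·76,500·78/36.5 = 326,958.90
EOQ = √326,958.90 ≈ 571.80 → Q = 572
N = D/Q = 76,500/572 ≈ 133.741 orders/yr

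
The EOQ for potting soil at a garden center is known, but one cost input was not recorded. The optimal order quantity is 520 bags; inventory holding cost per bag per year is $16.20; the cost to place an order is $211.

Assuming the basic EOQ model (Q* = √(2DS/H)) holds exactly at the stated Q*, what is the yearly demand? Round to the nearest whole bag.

From Q* = √(2DS/H) ⇒ Q*² = 2DS/H.
D = Q²H / (2S) = 520² × 16.2 / (2 × 211) = 10,380.28

10,380 bags per year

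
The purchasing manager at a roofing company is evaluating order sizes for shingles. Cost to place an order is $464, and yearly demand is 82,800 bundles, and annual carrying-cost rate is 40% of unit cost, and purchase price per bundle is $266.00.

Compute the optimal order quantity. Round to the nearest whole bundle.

850 bundles

Holding cost per bundle per year: H = 40% × $266 = $106.4000
Q* = √(2·D·S / H) = √(2·82,800·464 / 106.4) = √722,165.4 ≈ 849.80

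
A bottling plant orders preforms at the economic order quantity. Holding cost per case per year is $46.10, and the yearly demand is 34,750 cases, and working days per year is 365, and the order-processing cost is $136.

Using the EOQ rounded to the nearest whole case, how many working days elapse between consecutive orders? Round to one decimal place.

Optimal lot size Q* = (2 × 34,750 × $136 / $46.1)^½ ≈ 452.81 → Q = 453 cases
Days between orders = 365 / (D/Q) = 365 / 76.711 ≈ 4.758

4.8 days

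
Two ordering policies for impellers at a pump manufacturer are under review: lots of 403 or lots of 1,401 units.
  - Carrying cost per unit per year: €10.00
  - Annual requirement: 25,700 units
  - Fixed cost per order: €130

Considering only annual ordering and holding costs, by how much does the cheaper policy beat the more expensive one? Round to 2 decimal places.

TC(Q) = (D/Q)S + (Q/2)H
TC(403) = (25,700/403)×130 + (403/2)×10 = €10,305.32
TC(1,401) = (25,700/1,401)×130 + (1,401/2)×10 = €9,389.73
Cheaper: Q = 1,401.  Difference = €915.60

€915.60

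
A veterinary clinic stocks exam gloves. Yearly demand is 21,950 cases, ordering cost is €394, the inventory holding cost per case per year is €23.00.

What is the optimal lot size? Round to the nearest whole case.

867 cases

Optimal lot size Q* = (2 × 21,950 × €394 / €23)^½ ≈ 867.19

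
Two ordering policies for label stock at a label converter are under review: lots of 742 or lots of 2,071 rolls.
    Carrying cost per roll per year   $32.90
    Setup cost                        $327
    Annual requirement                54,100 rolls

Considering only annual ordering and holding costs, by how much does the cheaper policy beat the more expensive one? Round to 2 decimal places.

Annual cost at Q: ordering D·S/Q plus holding Q·H/2.
TC(742) = (54,100/742)×327 + (742/2)×32.9 = $36,047.81
TC(2,071) = (54,100/2,071)×327 + (2,071/2)×32.9 = $42,610.06
|ΔTC| = |$36,047.81 − $42,610.06| = $6,562.24

$6,562.24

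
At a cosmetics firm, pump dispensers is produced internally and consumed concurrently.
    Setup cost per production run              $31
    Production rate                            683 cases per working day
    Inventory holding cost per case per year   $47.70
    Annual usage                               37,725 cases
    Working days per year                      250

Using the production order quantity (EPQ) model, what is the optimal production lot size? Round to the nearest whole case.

251 cases

d = 37,725/250 = 150.9000 cases/day;  effective holding cost H(1 − d/p) = 47.7·(1 − 150.9000/683) = 37.16130
Q* = √(2DS / H_eff) = √(2·37,725·31 / 37.16130) ≈ 250.88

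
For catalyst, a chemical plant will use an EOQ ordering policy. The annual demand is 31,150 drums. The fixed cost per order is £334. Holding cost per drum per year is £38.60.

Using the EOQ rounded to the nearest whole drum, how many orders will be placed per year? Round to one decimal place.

Optimal lot size Q* = (2 × 31,150 × £334 / £38.6)^½ ≈ 734.22 → Q = 734
Orders per year = D/Q = 31,150 / 734 = 42.439

42.4 orders per year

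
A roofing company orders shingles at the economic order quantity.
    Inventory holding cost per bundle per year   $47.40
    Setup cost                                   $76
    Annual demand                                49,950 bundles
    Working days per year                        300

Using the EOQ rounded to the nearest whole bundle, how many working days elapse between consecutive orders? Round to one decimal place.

2.4 days

EOQ = √(2DS/H) = √(2 × 49,950 × 76 / 47.4)
    = √(160,177.22) ≈ 400.22 → Q = 400 bundles
T = Q/D × 300 days = 400/49,950 × 300 = 2.402 days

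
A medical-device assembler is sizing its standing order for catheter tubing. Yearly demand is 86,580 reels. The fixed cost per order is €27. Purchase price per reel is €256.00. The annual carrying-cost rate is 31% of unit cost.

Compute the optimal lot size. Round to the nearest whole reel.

Holding cost per reel per year: H = 31% × €256 = €79.3600
2DS/H = 2·86,580·27/79.36 = 58,912.80
EOQ = √58,912.80 ≈ 242.72

243 reels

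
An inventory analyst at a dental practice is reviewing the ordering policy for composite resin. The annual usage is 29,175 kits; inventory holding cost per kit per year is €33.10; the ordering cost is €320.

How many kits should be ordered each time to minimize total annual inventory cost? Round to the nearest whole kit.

751 kits

Q* = √(2·D·S / H) = √(2·29,175·320 / 33.1) = √564,108.8 ≈ 751.07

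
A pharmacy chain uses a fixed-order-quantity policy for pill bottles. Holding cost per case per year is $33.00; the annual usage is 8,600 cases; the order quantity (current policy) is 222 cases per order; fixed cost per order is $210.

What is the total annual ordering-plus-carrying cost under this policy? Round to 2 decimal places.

Orders/yr = 8,600/222 = 38.739; ordering cost = 38.739 × $210 = $8,135.14
Average inventory = 222/2 = 111; holding cost = 111 × $33 = $3,663.00
Total = $8,135.14 + $3,663.00 = $11,798.14

$11,798.14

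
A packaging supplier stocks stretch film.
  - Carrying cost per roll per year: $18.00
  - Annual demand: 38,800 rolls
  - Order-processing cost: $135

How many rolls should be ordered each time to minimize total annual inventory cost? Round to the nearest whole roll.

Optimal lot size Q* = (2 × 38,800 × $135 / $18)^½ ≈ 762.89

763 rolls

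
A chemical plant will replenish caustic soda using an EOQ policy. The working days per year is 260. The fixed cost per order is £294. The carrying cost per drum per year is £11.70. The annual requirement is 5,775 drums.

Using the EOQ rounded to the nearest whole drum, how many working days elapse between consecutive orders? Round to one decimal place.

24.3 days

Q* = √(2·D·S / H) = √(2·5,775·294 / 11.7) = √290,230.8 ≈ 538.73 → Q = 539 drums
T = Q/D × 260 days = 539/5,775 × 260 = 24.267 days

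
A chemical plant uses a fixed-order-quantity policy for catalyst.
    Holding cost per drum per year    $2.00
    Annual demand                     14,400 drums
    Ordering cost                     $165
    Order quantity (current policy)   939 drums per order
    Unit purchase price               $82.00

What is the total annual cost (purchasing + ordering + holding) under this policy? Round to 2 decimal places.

$1,184,269.35

Ordering: D/Q × S = 14,400/939 × $165 = $2,530.35
Holding:  Q/2 × H = 939/2 × $2 = $939.00
Purchase cost = D·C = 14,400 × 82 = $1,180,800.00
Total = $2,530.35 + $939.00 + $1,180,800.00 = $1,184,269.35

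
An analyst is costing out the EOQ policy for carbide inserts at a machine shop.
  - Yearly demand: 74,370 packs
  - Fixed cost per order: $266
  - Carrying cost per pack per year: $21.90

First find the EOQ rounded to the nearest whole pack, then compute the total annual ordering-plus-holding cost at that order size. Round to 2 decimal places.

$29,435.86

Q* = √(2·D·S / H) = √(2·74,370·266 / 21.9) = √1,806,613.7 ≈ 1,344.10 → Q = 1,344 packs
Ordering: D/Q × S = 74,370/1,344 × $266 = $14,719.06
Holding:  Q/2 × H = 1,344/2 × $21.9 = $14,716.80
Total = $14,719.06 + $14,716.80 = $29,435.86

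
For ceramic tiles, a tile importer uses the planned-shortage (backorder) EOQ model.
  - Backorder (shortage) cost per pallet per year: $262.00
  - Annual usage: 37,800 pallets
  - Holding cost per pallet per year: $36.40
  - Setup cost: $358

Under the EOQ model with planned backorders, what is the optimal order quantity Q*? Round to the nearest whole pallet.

Q* = √(2DS/H) · √((H + b)/b)
   = √(2 × 37,800 × 358 / 36.4) · √((36.4 + 262) / 262)
   = 862.287 × 1.0672 ≈ 920.24

920 pallets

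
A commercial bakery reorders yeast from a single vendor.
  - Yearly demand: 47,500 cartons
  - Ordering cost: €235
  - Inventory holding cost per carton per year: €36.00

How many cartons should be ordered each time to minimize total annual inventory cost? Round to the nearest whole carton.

Optimal lot size Q* = (2 × 47,500 × €235 / €36)^½ ≈ 787.49

787 cartons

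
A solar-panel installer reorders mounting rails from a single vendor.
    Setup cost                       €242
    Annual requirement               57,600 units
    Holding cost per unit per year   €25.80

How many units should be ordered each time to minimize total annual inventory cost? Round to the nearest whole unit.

2DS/H = 2·57,600·242/25.8 = 1,080,558.14
EOQ = √1,080,558.14 ≈ 1,039.50

1,039 units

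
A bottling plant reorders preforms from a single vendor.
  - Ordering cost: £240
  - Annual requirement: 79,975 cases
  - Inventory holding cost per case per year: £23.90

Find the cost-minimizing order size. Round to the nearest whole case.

1,267 cases

Optimal lot size Q* = (2 × 79,975 × £240 / £23.9)^½ ≈ 1,267.36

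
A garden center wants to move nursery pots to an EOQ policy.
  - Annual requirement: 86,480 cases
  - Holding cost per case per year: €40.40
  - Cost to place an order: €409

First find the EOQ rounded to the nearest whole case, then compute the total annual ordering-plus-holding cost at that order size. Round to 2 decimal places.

€53,459.54

Optimal lot size Q* = (2 × 86,480 × €409 / €40.4)^½ ≈ 1,323.26 → Q = 1,323 cases
Ordering: D/Q × S = 86,480/1,323 × €409 = €26,734.94
Holding:  Q/2 × H = 1,323/2 × €40.4 = €26,724.60
Total = €26,734.94 + €26,724.60 = €53,459.54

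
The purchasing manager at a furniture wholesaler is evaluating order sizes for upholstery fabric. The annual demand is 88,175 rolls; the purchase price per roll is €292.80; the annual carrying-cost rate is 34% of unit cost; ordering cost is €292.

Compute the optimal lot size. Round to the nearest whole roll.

719 rolls

H = i·C = 0.34 × €292.8 = €99.5520 per roll-year
Q* = √(2·D·S / H) = √(2·88,175·292 / 99.552) = √517,259.3 ≈ 719.21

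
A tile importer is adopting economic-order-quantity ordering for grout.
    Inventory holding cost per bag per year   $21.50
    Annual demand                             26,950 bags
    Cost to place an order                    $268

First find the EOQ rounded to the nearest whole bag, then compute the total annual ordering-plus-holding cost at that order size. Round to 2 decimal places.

Q* = √(2·D·S / H) = √(2·26,950·268 / 21.5) = √671,869.8 ≈ 819.68 → Q = 820 bags
Annual ordering cost = (D/Q)·S = (26,950/820) × 268 = $8,808.05
Annual holding cost  = (Q/2)·H = (820/2) × 21.5 = $8,815.00
Total = $8,808.05 + $8,815.00 = $17,623.05

$17,623.05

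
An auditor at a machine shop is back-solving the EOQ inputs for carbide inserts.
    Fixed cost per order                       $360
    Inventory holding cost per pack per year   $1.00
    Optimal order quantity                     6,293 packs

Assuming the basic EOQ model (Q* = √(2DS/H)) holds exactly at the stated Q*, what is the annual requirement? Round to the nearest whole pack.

55,003 packs per year

EOQ relation: Q² = 2DS/H, so rearrange for the unknown.
D = Q²H / (2S) = 6,293² × 1 / (2 × 360) = 55,002.57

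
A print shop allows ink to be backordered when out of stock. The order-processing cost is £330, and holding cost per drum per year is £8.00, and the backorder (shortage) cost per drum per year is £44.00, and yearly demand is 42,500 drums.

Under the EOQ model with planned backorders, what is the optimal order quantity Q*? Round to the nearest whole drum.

2,036 drums

Basic EOQ = √(2·42,500·330/8) = 1,872.498
Backorder adjustment √((H+b)/b) = √((8+44)/44) = 1.0871
Q* = 1,872.498 × 1.0871 ≈ 2,035.62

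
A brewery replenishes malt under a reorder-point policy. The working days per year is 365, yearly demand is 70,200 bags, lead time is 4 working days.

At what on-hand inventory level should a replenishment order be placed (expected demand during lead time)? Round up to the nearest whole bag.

770 bags

Daily demand d = 70,200 / 365 = 192.329 bags/day
Demand during lead time = 192.329 × 4 = 769.32
Reorder point = 769.32 → round up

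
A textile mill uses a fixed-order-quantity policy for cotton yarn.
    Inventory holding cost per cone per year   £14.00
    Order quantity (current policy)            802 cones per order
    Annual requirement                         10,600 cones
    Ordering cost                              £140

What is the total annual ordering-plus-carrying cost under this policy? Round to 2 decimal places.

Ordering: D/Q × S = 10,600/802 × £140 = £1,850.37
Holding:  Q/2 × H = 802/2 × £14 = £5,614.00
Total = £1,850.37 + £5,614.00 = £7,464.37

£7,464.37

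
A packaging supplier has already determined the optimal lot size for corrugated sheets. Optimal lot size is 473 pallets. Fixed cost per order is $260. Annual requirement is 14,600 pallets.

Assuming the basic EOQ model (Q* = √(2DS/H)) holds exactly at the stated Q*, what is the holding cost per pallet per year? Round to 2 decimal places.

$33.93

EOQ relation: Q² = 2DS/H, so rearrange for the unknown.
H = 2DS / Q² = 2 × 14,600 × 260 / 473² = 33.9339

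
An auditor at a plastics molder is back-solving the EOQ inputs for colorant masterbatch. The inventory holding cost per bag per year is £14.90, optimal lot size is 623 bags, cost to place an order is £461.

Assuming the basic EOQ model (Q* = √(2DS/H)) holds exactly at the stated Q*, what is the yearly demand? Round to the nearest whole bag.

6,272 bags per year

Since Q* = (2DS/H)^½, squaring gives Q*²·H = 2DS.
D = Q²H / (2S) = 623² × 14.9 / (2 × 461) = 6,272.37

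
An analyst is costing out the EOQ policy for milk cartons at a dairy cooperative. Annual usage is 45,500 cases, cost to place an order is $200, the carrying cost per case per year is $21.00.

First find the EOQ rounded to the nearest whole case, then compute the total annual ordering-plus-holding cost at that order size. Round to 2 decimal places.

EOQ = √(2DS/H) = √(2 × 45,500 × 200 / 21)
    = √(866,666.67) ≈ 930.95 → Q = 931 cases
Ordering: D/Q × S = 45,500/931 × $200 = $9,774.44
Holding:  Q/2 × H = 931/2 × $21 = $9,775.50
Total = $9,774.44 + $9,775.50 = $19,549.94

$19,549.94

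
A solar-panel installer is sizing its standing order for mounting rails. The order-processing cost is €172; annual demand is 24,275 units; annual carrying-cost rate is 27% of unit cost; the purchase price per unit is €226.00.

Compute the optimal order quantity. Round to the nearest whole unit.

Holding cost per unit per year: H = 27% × €226 = €61.0200
EOQ = √(2DS/H) = √(2 × 24,275 × 172 / 61.02)
    = √(136,850.21) ≈ 369.93

370 units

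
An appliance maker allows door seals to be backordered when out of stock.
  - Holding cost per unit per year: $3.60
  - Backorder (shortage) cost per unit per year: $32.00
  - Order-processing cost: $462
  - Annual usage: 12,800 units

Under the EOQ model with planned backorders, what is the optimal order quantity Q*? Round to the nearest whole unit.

1,912 units

Basic EOQ = √(2·12,800·462/3.6) = 1,812.549
Backorder adjustment √((H+b)/b) = √((3.6+32)/32) = 1.0548
Q* = 1,812.549 × 1.0548 ≈ 1,911.79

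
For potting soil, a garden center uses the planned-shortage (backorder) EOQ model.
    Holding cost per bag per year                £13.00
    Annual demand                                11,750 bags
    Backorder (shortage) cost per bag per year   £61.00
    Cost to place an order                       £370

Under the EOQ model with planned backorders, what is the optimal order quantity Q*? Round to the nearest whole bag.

901 bags

Basic EOQ = √(2·11,750·370/13) = 817.830
Backorder adjustment √((H+b)/b) = √((13+61)/61) = 1.1014
Q* = 817.830 × 1.1014 ≈ 900.77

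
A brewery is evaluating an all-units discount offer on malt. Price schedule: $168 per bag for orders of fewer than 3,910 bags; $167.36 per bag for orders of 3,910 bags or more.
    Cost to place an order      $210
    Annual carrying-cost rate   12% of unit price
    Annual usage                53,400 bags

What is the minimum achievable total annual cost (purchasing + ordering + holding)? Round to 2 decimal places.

H₁ = 12%×$168 = $20.1600;  H₂ = 12%×$167.36 = $20.0832
EOQ₁ = √(2×53,400×210/20.1600) = 1,054.75  (< 3,910, feasible at tier 1)
EOQ₂ = √(2×53,400×210/20.0832) = 1,056.77  (< 3,910 → use Q = 3,910 at tier-2 price)
TC(tier 1 (EOQ₁), Q≈1,054.8) = $8,992,463.78
TC(tier 2, Q≈3,910.0) = $8,979,154.69
Minimum at tier 2: $8,979,154.69

$8,979,154.69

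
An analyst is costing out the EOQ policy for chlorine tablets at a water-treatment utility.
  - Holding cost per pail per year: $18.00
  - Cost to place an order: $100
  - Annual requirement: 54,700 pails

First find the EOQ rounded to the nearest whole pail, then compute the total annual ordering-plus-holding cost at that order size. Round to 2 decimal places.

$14,032.82

Q* = √(2·D·S / H) = √(2·54,700·100 / 18) = √607,777.8 ≈ 779.60 → Q = 780 pails
Annual ordering cost = (D/Q)·S = (54,700/780) × 100 = $7,012.82
Annual holding cost  = (Q/2)·H = (780/2) × 18 = $7,020.00
Total = $7,012.82 + $7,020.00 = $14,032.82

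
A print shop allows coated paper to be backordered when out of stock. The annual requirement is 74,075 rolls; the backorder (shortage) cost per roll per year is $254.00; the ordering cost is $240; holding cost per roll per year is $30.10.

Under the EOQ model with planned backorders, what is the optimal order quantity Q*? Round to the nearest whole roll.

1,149 rolls

Q* = √(2DS/H) · √((H + b)/b)
   = √(2 × 74,075 × 240 / 30.1) · √((30.1 + 254) / 254)
   = 1,086.859 × 1.0576 ≈ 1,149.45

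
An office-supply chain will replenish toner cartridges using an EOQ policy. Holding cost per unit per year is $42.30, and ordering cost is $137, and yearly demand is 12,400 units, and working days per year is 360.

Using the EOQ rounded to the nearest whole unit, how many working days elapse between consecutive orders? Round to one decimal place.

8.2 days

EOQ = √(2DS/H) = √(2 × 12,400 × 137 / 42.3)
    = √(80,321.51) ≈ 283.41 → Q = 283 units
Days between orders = 360 / (D/Q) = 360 / 43.816 ≈ 8.216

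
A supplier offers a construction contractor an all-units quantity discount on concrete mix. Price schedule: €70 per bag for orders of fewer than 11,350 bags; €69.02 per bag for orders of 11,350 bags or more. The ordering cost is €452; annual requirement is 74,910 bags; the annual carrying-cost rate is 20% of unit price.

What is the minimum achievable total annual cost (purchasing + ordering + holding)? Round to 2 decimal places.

H₁ = 20%×€70 = €14.0000;  H₂ = 20%×€69.02 = €13.8040
EOQ₁ = √(2×74,910×452/14.0000) = 2,199.33  (< 11,350, feasible at tier 1)
EOQ₂ = √(2×74,910×452/13.8040) = 2,214.89  (< 11,350 → use Q = 11,350 at tier-2 price)
TC(tier 1 (EOQ₁), Q≈2,199.3) = €5,274,490.60
TC(tier 2, Q≈11,350.0) = €5,251,609.10
Minimum at tier 2: €5,251,609.10

€5,251,609.10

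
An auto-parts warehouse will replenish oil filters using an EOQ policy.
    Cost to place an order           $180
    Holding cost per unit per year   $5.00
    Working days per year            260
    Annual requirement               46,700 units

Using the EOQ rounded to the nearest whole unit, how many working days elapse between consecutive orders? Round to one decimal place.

10.2 days

2DS/H = 2·46,700·180/5 = 3,362,400.00
EOQ = √3,362,400.00 ≈ 1,833.68 → Q = 1,834 units
Cycle time = (working days × Q)/D = (260 × 1,834) / 46,700 = 10.211 days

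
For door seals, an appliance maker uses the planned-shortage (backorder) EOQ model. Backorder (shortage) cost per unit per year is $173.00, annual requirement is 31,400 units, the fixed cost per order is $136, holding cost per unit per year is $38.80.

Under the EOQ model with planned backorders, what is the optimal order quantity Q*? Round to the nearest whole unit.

519 units

Q* = √(2DS/H) · √((H + b)/b)
   = √(2 × 31,400 × 136 / 38.8) · √((38.8 + 173) / 173)
   = 469.173 × 1.1065 ≈ 519.13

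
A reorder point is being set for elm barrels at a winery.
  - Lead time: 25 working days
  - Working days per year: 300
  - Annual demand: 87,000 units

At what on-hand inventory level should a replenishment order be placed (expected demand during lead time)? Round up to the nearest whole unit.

Daily demand d = 87,000 / 300 = 290.000 units/day
Demand during lead time = 290.000 × 25 = 7,250.00
Reorder point = 7,250.00 → round up

7,250 units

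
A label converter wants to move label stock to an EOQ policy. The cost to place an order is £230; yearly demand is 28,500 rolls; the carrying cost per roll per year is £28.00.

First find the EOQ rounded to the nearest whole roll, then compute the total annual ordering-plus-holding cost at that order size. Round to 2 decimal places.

£19,159.33

2DS/H = 2·28,500·230/28 = 468,214.29
EOQ = √468,214.29 ≈ 684.26 → Q = 684 rolls
Annual ordering cost = (D/Q)·S = (28,500/684) × 230 = £9,583.33
Annual holding cost  = (Q/2)·H = (684/2) × 28 = £9,576.00
Total = £9,583.33 + £9,576.00 = £19,159.33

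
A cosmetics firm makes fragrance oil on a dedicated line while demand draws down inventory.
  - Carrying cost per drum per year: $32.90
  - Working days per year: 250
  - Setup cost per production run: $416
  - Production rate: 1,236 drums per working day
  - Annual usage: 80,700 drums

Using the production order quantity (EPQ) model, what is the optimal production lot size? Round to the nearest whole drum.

1,662 drums

Daily demand d = 80,700/250 = 322.800; p = 1236; 1 − d/p = 0.73883
EPQ = √(2DS / (H(1 − d/p)))
    = √(2 × 80,700 × 416 / (32.9 × 0.73883)) ≈ 1,661.98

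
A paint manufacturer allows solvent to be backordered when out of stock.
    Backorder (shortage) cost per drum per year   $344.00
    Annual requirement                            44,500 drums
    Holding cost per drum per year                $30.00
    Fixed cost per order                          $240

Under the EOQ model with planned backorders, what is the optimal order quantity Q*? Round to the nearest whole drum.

Basic EOQ = √(2·44,500·240/30) = 843.801
Backorder adjustment √((H+b)/b) = √((30+344)/344) = 1.0427
Q* = 843.801 × 1.0427 ≈ 879.83

880 drums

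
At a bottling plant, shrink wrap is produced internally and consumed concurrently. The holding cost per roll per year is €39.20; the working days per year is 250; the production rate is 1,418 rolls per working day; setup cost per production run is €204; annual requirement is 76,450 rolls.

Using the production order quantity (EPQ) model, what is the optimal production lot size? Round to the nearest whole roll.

1,007 rolls

d = 76,450/250 = 305.8000 rolls/day;  effective holding cost H(1 − d/p) = 39.2·(1 − 305.8000/1418) = 30.74629
Q* = √(2DS / H_eff) = √(2·76,450·204 / 30.74629) ≈ 1,007.22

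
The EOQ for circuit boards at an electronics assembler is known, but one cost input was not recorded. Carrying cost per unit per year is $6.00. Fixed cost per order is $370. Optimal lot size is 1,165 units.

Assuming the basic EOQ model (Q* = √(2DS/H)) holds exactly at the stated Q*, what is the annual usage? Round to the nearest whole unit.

EOQ relation: Q² = 2DS/H, so rearrange for the unknown.
D = Q²H / (2S) = 1,165² × 6 / (2 × 370) = 11,004.53

11,005 units per year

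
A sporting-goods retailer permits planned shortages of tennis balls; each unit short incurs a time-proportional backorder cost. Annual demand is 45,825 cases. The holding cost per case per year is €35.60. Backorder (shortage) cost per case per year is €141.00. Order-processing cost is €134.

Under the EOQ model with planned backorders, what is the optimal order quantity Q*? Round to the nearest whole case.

Q* = √(2DS/H) · √((H + b)/b)
   = √(2 × 45,825 × 134 / 35.6) · √((35.6 + 141) / 141)
   = 587.345 × 1.1191 ≈ 657.32

657 cases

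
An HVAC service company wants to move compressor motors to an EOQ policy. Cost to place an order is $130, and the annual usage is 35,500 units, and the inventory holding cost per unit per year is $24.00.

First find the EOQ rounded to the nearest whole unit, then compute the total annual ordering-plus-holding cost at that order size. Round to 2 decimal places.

Q* = √(2·D·S / H) = √(2·35,500·130 / 24) = √384,583.3 ≈ 620.15 → Q = 620 units
Orders/yr = 35,500/620 = 57.258; ordering cost = 57.258 × $130 = $7,443.55
Average inventory = 620/2 = 310; holding cost = 310 × $24 = $7,440.00
Total = $7,443.55 + $7,440.00 = $14,883.55

$14,883.55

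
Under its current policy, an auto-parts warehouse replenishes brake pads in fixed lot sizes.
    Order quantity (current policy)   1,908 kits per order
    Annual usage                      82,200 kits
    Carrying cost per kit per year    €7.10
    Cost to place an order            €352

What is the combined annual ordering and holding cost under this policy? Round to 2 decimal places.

€21,938.18

Annual ordering cost = (D/Q)·S = (82,200/1,908) × 352 = €15,164.78
Annual holding cost  = (Q/2)·H = (1,908/2) × 7.1 = €6,773.40
Total = €15,164.78 + €6,773.40 = €21,938.18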